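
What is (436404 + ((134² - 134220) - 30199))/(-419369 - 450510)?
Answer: -289941/869879 ≈ -0.33331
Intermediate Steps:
(436404 + ((134² - 134220) - 30199))/(-419369 - 450510) = (436404 + ((17956 - 134220) - 30199))/(-869879) = (436404 + (-116264 - 30199))*(-1/869879) = (436404 - 146463)*(-1/869879) = 289941*(-1/869879) = -289941/869879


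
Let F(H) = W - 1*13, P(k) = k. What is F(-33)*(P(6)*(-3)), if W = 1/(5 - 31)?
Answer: 3051/13 ≈ 234.69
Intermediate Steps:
W = -1/26 (W = 1/(-26) = -1/26 ≈ -0.038462)
F(H) = -339/26 (F(H) = -1/26 - 1*13 = -1/26 - 13 = -339/26)
F(-33)*(P(6)*(-3)) = -1017*(-3)/13 = -339/26*(-18) = 3051/13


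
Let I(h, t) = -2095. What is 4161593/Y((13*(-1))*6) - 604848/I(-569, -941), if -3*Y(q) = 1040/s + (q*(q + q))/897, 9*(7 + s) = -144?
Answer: 602019405459/1525160 ≈ 3.9473e+5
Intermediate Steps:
s = -23 (s = -7 + (1/9)*(-144) = -7 - 16 = -23)
Y(q) = 1040/69 - 2*q**2/2691 (Y(q) = -(1040/(-23) + (q*(q + q))/897)/3 = -(1040*(-1/23) + (q*(2*q))*(1/897))/3 = -(-1040/23 + (2*q**2)*(1/897))/3 = -(-1040/23 + 2*q**2/897)/3 = 1040/69 - 2*q**2/2691)
4161593/Y((13*(-1))*6) - 604848/I(-569, -941) = 4161593/(1040/69 - 2*((13*(-1))*6)**2/2691) - 604848/(-2095) = 4161593/(1040/69 - 2*(-13*6)**2/2691) - 604848*(-1/2095) = 4161593/(1040/69 - 2/2691*(-78)**2) + 604848/2095 = 4161593/(1040/69 - 2/2691*6084) + 604848/2095 = 4161593/(1040/69 - 104/23) + 604848/2095 = 4161593/(728/69) + 604848/2095 = 4161593*(69/728) + 604848/2095 = 287149917/728 + 604848/2095 = 602019405459/1525160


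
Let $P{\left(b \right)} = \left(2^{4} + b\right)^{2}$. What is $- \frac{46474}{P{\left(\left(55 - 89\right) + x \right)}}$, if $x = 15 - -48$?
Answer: $- \frac{46474}{2025} \approx -22.95$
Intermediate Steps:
$x = 63$ ($x = 15 + 48 = 63$)
$P{\left(b \right)} = \left(16 + b\right)^{2}$
$- \frac{46474}{P{\left(\left(55 - 89\right) + x \right)}} = - \frac{46474}{\left(16 + \left(\left(55 - 89\right) + 63\right)\right)^{2}} = - \frac{46474}{\left(16 + \left(-34 + 63\right)\right)^{2}} = - \frac{46474}{\left(16 + 29\right)^{2}} = - \frac{46474}{45^{2}} = - \frac{46474}{2025}$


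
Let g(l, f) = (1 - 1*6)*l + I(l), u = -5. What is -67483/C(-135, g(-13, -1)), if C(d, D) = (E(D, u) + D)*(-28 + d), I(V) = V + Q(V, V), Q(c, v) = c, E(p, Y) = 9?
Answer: 67483/7824 ≈ 8.6251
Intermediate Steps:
I(V) = 2*V (I(V) = V + V = 2*V)
g(l, f) = -3*l (g(l, f) = (1 - 1*6)*l + 2*l = (1 - 6)*l + 2*l = -5*l + 2*l = -3*l)
C(d, D) = (-28 + d)*(9 + D) (C(d, D) = (9 + D)*(-28 + d) = (-28 + d)*(9 + D))
-67483/C(-135, g(-13, -1)) = -67483/(-252 - (-84)*(-13) + 9*(-135) - 3*(-13)*(-135)) = -67483/(-252 - 28*39 - 1215 + 39*(-135)) = -67483/(-252 - 1092 - 1215 - 5265) = -67483/(-7824) = -67483*(-1/7824) = 67483/7824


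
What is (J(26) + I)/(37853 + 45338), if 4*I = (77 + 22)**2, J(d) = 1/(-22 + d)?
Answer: 4901/166382 ≈ 0.029456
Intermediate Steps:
I = 9801/4 (I = (77 + 22)**2/4 = (1/4)*99**2 = (1/4)*9801 = 9801/4 ≈ 2450.3)
(J(26) + I)/(37853 + 45338) = (1/(-22 + 26) + 9801/4)/(37853 + 45338) = (1/4 + 9801/4)/83191 = (1/4 + 9801/4)*(1/83191) = (4901/2)*(1/83191) = 4901/166382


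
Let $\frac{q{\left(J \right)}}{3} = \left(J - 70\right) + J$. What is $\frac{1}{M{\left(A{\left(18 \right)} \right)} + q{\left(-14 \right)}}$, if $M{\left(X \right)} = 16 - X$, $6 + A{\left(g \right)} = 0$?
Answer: $- \frac{1}{272} \approx -0.0036765$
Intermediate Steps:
$A{\left(g \right)} = -6$ ($A{\left(g \right)} = -6 + 0 = -6$)
$q{\left(J \right)} = -210 + 6 J$ ($q{\left(J \right)} = 3 \left(\left(J - 70\right) + J\right) = 3 \left(\left(-70 + J\right) + J\right) = 3 \left(-70 + 2 J\right) = -210 + 6 J$)
$\frac{1}{M{\left(A{\left(18 \right)} \right)} + q{\left(-14 \right)}} = \frac{1}{\left(16 - -6\right) + \left(-210 + 6 \left(-14\right)\right)} = \frac{1}{\left(16 + 6\right) - 294} = \frac{1}{22 - 294} = \frac{1}{-272} = - \frac{1}{272}$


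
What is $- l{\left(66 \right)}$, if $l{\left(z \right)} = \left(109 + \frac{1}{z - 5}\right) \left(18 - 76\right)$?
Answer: $\frac{385700}{61} \approx 6323.0$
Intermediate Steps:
$l{\left(z \right)} = -6322 - \frac{58}{-5 + z}$ ($l{\left(z \right)} = \left(109 + \frac{1}{-5 + z}\right) \left(-58\right) = -6322 - \frac{58}{-5 + z}$)
$- l{\left(66 \right)} = - \frac{58 \left(544 - 7194\right)}{-5 + 66} = - \frac{58 \left(544 - 7194\right)}{61} = - \frac{58 \left(-6650\right)}{61} = \left(-1\right) \left(- \frac{385700}{61}\right) = \frac{385700}{61}$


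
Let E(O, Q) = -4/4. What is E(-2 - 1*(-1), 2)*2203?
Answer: -2203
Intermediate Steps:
E(O, Q) = -1 (E(O, Q) = -4*1/4 = -1)
E(-2 - 1*(-1), 2)*2203 = -1*2203 = -2203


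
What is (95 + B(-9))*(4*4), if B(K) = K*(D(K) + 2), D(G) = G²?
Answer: -10432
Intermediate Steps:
B(K) = K*(2 + K²) (B(K) = K*(K² + 2) = K*(2 + K²))
(95 + B(-9))*(4*4) = (95 - 9*(2 + (-9)²))*(4*4) = (95 - 9*(2 + 81))*16 = (95 - 9*83)*16 = (95 - 747)*16 = -652*16 = -10432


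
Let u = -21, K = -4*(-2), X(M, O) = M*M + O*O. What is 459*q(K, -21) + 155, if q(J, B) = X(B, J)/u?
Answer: -76180/7 ≈ -10883.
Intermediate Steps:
X(M, O) = M**2 + O**2
K = 8
q(J, B) = -B**2/21 - J**2/21 (q(J, B) = (B**2 + J**2)/(-21) = (B**2 + J**2)*(-1/21) = -B**2/21 - J**2/21)
459*q(K, -21) + 155 = 459*(-1/21*(-21)**2 - 1/21*8**2) + 155 = 459*(-1/21*441 - 1/21*64) + 155 = 459*(-21 - 64/21) + 155 = 459*(-505/21) + 155 = -77265/7 + 155 = -76180/7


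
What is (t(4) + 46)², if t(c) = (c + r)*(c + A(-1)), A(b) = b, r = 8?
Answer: 6724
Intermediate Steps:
t(c) = (-1 + c)*(8 + c) (t(c) = (c + 8)*(c - 1) = (8 + c)*(-1 + c) = (-1 + c)*(8 + c))
(t(4) + 46)² = ((-8 + 4² + 7*4) + 46)² = ((-8 + 16 + 28) + 46)² = (36 + 46)² = 82² = 6724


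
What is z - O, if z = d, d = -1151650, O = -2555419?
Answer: 1403769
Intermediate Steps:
z = -1151650
z - O = -1151650 - 1*(-2555419) = -1151650 + 2555419 = 1403769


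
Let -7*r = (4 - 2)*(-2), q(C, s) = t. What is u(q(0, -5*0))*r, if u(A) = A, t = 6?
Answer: 24/7 ≈ 3.4286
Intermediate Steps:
q(C, s) = 6
r = 4/7 (r = -(4 - 2)*(-2)/7 = -2*(-2)/7 = -1/7*(-4) = 4/7 ≈ 0.57143)
u(q(0, -5*0))*r = 6*(4/7) = 24/7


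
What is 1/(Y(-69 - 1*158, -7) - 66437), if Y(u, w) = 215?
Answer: -1/66222 ≈ -1.5101e-5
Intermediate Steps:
1/(Y(-69 - 1*158, -7) - 66437) = 1/(215 - 66437) = 1/(-66222) = -1/66222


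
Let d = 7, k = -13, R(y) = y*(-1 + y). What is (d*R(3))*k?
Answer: -546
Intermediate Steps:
(d*R(3))*k = (7*(3*(-1 + 3)))*(-13) = (7*(3*2))*(-13) = (7*6)*(-13) = 42*(-13) = -546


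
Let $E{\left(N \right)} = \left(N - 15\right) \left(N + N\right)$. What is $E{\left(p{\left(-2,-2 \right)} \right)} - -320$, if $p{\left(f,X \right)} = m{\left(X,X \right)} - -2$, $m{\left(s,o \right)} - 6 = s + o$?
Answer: $232$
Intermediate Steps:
$m{\left(s,o \right)} = 6 + o + s$ ($m{\left(s,o \right)} = 6 + \left(s + o\right) = 6 + \left(o + s\right) = 6 + o + s$)
$p{\left(f,X \right)} = 8 + 2 X$ ($p{\left(f,X \right)} = \left(6 + X + X\right) - -2 = \left(6 + 2 X\right) + 2 = 8 + 2 X$)
$E{\left(N \right)} = 2 N \left(-15 + N\right)$ ($E{\left(N \right)} = \left(-15 + N\right) 2 N = 2 N \left(-15 + N\right)$)
$E{\left(p{\left(-2,-2 \right)} \right)} - -320 = 2 \left(8 + 2 \left(-2\right)\right) \left(-15 + \left(8 + 2 \left(-2\right)\right)\right) - -320 = 2 \left(8 - 4\right) \left(-15 + \left(8 - 4\right)\right) + 320 = 2 \cdot 4 \left(-15 + 4\right) + 320 = 2 \cdot 4 \left(-11\right) + 320 = -88 + 320 = 232$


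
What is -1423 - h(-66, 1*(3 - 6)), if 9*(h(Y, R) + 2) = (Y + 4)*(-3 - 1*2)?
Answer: -13099/9 ≈ -1455.4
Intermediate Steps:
h(Y, R) = -38/9 - 5*Y/9 (h(Y, R) = -2 + ((Y + 4)*(-3 - 1*2))/9 = -2 + ((4 + Y)*(-3 - 2))/9 = -2 + ((4 + Y)*(-5))/9 = -2 + (-20 - 5*Y)/9 = -2 + (-20/9 - 5*Y/9) = -38/9 - 5*Y/9)
-1423 - h(-66, 1*(3 - 6)) = -1423 - (-38/9 - 5/9*(-66)) = -1423 - (-38/9 + 110/3) = -1423 - 1*292/9 = -1423 - 292/9 = -13099/9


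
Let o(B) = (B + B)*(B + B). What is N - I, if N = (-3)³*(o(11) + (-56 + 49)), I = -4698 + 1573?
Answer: -9754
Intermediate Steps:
I = -3125
o(B) = 4*B² (o(B) = (2*B)*(2*B) = 4*B²)
N = -12879 (N = (-3)³*(4*11² + (-56 + 49)) = -27*(4*121 - 7) = -27*(484 - 7) = -27*477 = -12879)
N - I = -12879 - 1*(-3125) = -12879 + 3125 = -9754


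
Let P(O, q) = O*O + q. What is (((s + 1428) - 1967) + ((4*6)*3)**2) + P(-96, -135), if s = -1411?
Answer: 12315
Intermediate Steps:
P(O, q) = q + O**2 (P(O, q) = O**2 + q = q + O**2)
(((s + 1428) - 1967) + ((4*6)*3)**2) + P(-96, -135) = (((-1411 + 1428) - 1967) + ((4*6)*3)**2) + (-135 + (-96)**2) = ((17 - 1967) + (24*3)**2) + (-135 + 9216) = (-1950 + 72**2) + 9081 = (-1950 + 5184) + 9081 = 3234 + 9081 = 12315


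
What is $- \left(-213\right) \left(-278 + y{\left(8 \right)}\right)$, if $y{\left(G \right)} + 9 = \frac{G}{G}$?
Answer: $-60918$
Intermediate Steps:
$y{\left(G \right)} = -8$ ($y{\left(G \right)} = -9 + \frac{G}{G} = -9 + 1 = -8$)
$- \left(-213\right) \left(-278 + y{\left(8 \right)}\right) = - \left(-213\right) \left(-278 - 8\right) = - \left(-213\right) \left(-286\right) = \left(-1\right) 60918 = -60918$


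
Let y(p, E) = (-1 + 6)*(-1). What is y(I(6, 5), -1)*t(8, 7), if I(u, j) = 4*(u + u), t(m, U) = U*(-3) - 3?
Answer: 120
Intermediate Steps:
t(m, U) = -3 - 3*U (t(m, U) = -3*U - 3 = -3 - 3*U)
I(u, j) = 8*u (I(u, j) = 4*(2*u) = 8*u)
y(p, E) = -5 (y(p, E) = 5*(-1) = -5)
y(I(6, 5), -1)*t(8, 7) = -5*(-3 - 3*7) = -5*(-3 - 21) = -5*(-24) = 120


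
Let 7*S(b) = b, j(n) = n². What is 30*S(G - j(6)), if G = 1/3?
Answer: -1070/7 ≈ -152.86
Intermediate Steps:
G = ⅓ ≈ 0.33333
S(b) = b/7
30*S(G - j(6)) = 30*((⅓ - 1*6²)/7) = 30*((⅓ - 1*36)/7) = 30*((⅓ - 36)/7) = 30*((⅐)*(-107/3)) = 30*(-107/21) = -1070/7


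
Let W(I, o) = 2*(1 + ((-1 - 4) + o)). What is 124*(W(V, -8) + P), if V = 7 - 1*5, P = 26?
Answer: 248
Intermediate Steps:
V = 2 (V = 7 - 5 = 2)
W(I, o) = -8 + 2*o (W(I, o) = 2*(1 + (-5 + o)) = 2*(-4 + o) = -8 + 2*o)
124*(W(V, -8) + P) = 124*((-8 + 2*(-8)) + 26) = 124*((-8 - 16) + 26) = 124*(-24 + 26) = 124*2 = 248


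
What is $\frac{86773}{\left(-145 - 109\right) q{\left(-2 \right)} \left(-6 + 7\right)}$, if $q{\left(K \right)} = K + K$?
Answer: $\frac{86773}{1016} \approx 85.406$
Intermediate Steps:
$q{\left(K \right)} = 2 K$
$\frac{86773}{\left(-145 - 109\right) q{\left(-2 \right)} \left(-6 + 7\right)} = \frac{86773}{\left(-145 - 109\right) 2 \left(-2\right) \left(-6 + 7\right)} = \frac{86773}{\left(-254\right) \left(\left(-4\right) 1\right)} = \frac{86773}{\left(-254\right) \left(-4\right)} = \frac{86773}{1016}$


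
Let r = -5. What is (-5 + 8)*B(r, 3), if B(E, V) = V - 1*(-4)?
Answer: 21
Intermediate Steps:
B(E, V) = 4 + V (B(E, V) = V + 4 = 4 + V)
(-5 + 8)*B(r, 3) = (-5 + 8)*(4 + 3) = 3*7 = 21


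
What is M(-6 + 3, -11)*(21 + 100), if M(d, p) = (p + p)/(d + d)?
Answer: 1331/3 ≈ 443.67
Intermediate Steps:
M(d, p) = p/d (M(d, p) = (2*p)/((2*d)) = (2*p)*(1/(2*d)) = p/d)
M(-6 + 3, -11)*(21 + 100) = (-11/(-6 + 3))*(21 + 100) = -11/(-3)*121 = -11*(-⅓)*121 = (11/3)*121 = 1331/3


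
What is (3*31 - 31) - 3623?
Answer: -3561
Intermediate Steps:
(3*31 - 31) - 3623 = (93 - 31) - 3623 = 62 - 3623 = -3561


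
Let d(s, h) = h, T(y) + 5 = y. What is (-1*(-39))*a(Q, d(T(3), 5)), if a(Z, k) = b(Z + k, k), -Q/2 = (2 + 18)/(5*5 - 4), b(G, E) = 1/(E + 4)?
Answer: 13/3 ≈ 4.3333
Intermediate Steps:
T(y) = -5 + y
b(G, E) = 1/(4 + E)
Q = -40/21 (Q = -2*(2 + 18)/(5*5 - 4) = -40/(25 - 4) = -40/21 ≈ -1.9048)
a(Z, k) = 1/(4 + k)
(-1*(-39))*a(Q, d(T(3), 5)) = (-1*(-39))/(4 + 5) = 39/9 = 39*(⅑) = 13/3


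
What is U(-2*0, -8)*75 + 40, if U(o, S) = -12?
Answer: -860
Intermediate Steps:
U(-2*0, -8)*75 + 40 = -12*75 + 40 = -900 + 40 = -860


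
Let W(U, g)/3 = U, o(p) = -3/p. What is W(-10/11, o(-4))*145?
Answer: -4350/11 ≈ -395.45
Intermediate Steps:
W(U, g) = 3*U
W(-10/11, o(-4))*145 = (3*(-10/11))*145 = -30/11*145 = -4350/11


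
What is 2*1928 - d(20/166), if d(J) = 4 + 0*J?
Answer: 3852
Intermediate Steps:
d(J) = 4 (d(J) = 4 + 0 = 4)
2*1928 - d(20/166) = 2*1928 - 1*4 = 3856 - 4 = 3852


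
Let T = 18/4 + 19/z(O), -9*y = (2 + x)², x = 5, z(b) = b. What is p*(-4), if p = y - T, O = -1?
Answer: -326/9 ≈ -36.222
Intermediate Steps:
y = -49/9 (y = -(2 + 5)²/9 = -⅑*7² = -⅑*49 = -49/9 ≈ -5.4444)
T = -29/2 (T = 18/4 + 19/(-1) = 18*(¼) + 19*(-1) = 9/2 - 19 = -29/2 ≈ -14.500)
p = 163/18 (p = -49/9 - 1*(-29/2) = -49/9 + 29/2 = 163/18 ≈ 9.0556)
p*(-4) = (163/18)*(-4) = -326/9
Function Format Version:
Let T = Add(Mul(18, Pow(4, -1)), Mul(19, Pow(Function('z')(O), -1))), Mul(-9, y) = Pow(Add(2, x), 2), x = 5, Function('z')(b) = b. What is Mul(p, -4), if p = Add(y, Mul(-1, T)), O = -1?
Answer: Rational(-326, 9) ≈ -36.222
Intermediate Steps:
y = Rational(-49, 9) (y = Mul(Rational(-1, 9), Pow(Add(2, 5), 2)) = Mul(Rational(-1, 9), Pow(7, 2)) = Mul(Rational(-1, 9), 49) = Rational(-49, 9) ≈ -5.4444)
T = Rational(-29, 2) (T = Add(Mul(18, Pow(4, -1)), Mul(19, Pow(-1, -1))) = Add(Mul(18, Rational(1, 4)), Mul(19, -1)) = Add(Rational(9, 2), -19) = Rational(-29, 2) ≈ -14.500)
p = Rational(163, 18) (p = Add(Rational(-49, 9), Mul(-1, Rational(-29, 2))) = Add(Rational(-49, 9), Rational(29, 2)) = Rational(163, 18) ≈ 9.0556)
Mul(p, -4) = Mul(Rational(163, 18), -4) = Rational(-326, 9)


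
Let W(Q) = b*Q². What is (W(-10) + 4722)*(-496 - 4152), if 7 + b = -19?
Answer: -9863056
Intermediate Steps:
b = -26 (b = -7 - 19 = -26)
W(Q) = -26*Q²
(W(-10) + 4722)*(-496 - 4152) = (-26*(-10)² + 4722)*(-496 - 4152) = (-26*100 + 4722)*(-4648) = (-2600 + 4722)*(-4648) = 2122*(-4648) = -9863056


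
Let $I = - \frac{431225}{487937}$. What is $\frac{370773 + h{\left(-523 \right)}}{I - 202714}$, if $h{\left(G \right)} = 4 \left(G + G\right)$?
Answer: $- \frac{178872336893}{98912092243} \approx -1.8084$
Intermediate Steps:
$h{\left(G \right)} = 8 G$ ($h{\left(G \right)} = 4 \cdot 2 G = 8 G$)
$I = - \frac{431225}{487937}$ ($I = \left(-431225\right) \frac{1}{487937} = - \frac{431225}{487937} \approx -0.88377$)
$\frac{370773 + h{\left(-523 \right)}}{I - 202714} = \frac{370773 + 8 \left(-523\right)}{- \frac{431225}{487937} - 202714} = \frac{370773 - 4184}{- \frac{98912092243}{487937}} = 366589 \left(- \frac{487937}{98912092243}\right) = - \frac{178872336893}{98912092243}$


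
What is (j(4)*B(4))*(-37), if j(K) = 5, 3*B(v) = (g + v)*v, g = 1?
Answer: -3700/3 ≈ -1233.3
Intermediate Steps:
B(v) = v*(1 + v)/3 (B(v) = ((1 + v)*v)/3 = (v*(1 + v))/3 = v*(1 + v)/3)
(j(4)*B(4))*(-37) = (5*((⅓)*4*(1 + 4)))*(-37) = (5*((⅓)*4*5))*(-37) = (5*(20/3))*(-37) = (100/3)*(-37) = -3700/3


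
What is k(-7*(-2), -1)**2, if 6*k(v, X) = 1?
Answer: 1/36 ≈ 0.027778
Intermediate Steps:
k(v, X) = 1/6 (k(v, X) = (1/6)*1 = 1/6)
k(-7*(-2), -1)**2 = (1/6)**2 = 1/36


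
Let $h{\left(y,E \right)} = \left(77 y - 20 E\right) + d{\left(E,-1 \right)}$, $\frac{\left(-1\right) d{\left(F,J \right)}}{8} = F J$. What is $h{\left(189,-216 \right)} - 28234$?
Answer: $-11089$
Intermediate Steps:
$d{\left(F,J \right)} = - 8 F J$
$h{\left(y,E \right)} = - 12 E + 77 y$ ($h{\left(y,E \right)} = \left(77 y - 20 E\right) - 8 E \left(-1\right) = \left(- 20 E + 77 y\right) + 8 E = - 12 E + 77 y$)
$h{\left(189,-216 \right)} - 28234 = \left(\left(-12\right) \left(-216\right) + 77 \cdot 189\right) - 28234 = \left(2592 + 14553\right) - 28234 = 17145 - 28234 = -11089$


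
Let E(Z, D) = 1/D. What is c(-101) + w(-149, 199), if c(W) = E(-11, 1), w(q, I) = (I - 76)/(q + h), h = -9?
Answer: 35/158 ≈ 0.22152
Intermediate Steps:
w(q, I) = (-76 + I)/(-9 + q) (w(q, I) = (I - 76)/(q - 9) = (-76 + I)/(-9 + q))
c(W) = 1 (c(W) = 1/1 = 1)
c(-101) + w(-149, 199) = 1 + (-76 + 199)/(-9 - 149) = 1 + 123/(-158) = 1 - 1/158*123 = 1 - 123/158 = 35/158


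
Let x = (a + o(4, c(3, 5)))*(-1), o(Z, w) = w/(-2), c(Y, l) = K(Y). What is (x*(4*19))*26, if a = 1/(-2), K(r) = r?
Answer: 3952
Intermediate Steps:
c(Y, l) = Y
a = -½ ≈ -0.50000
o(Z, w) = -w/2 (o(Z, w) = w*(-½) = -w/2)
x = 2 (x = (-½ - ½*3)*(-1) = (-½ - 3/2)*(-1) = -2*(-1) = 2)
(x*(4*19))*26 = (2*(4*19))*26 = (2*76)*26 = 152*26 = 3952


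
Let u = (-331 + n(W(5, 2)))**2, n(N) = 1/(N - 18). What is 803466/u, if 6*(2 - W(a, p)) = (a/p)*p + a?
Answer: 1128467997/153931058 ≈ 7.3310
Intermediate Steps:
W(a, p) = 2 - a/3 (W(a, p) = 2 - ((a/p)*p + a)/6 = 2 - (a + a)/6 = 2 - a/3)
n(N) = 1/(-18 + N)
u = 307862116/2809 (u = (-331 + 1/(-18 + (2 - 1/3*5)))**2 = (-331 + 1/(-18 + (2 - 5/3)))**2 = (-331 + 1/(-18 + 1/3))**2 = (-331 + 1/(-53/3))**2 = (-331 - 3/53)**2 = (-17546/53)**2 = 307862116/2809 ≈ 1.0960e+5)
803466/u = 803466/(307862116/2809) = 803466*(2809/307862116) = 1128467997/153931058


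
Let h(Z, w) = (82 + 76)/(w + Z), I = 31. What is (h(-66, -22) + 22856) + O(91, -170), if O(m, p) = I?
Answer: 1006949/44 ≈ 22885.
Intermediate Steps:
h(Z, w) = 158/(Z + w)
O(m, p) = 31
(h(-66, -22) + 22856) + O(91, -170) = (158/(-66 - 22) + 22856) + 31 = (158/(-88) + 22856) + 31 = (158*(-1/88) + 22856) + 31 = (-79/44 + 22856) + 31 = 1005585/44 + 31 = 1006949/44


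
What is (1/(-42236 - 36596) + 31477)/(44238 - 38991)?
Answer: 15606257/2601456 ≈ 5.9990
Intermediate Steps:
(1/(-42236 - 36596) + 31477)/(44238 - 38991) = (1/(-78832) + 31477)/5247 = (-1/78832 + 31477)*(1/5247) = (2481394863/78832)*(1/5247) = 15606257/2601456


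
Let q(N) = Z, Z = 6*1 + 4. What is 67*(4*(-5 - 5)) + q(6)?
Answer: -2670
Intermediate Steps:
Z = 10 (Z = 6 + 4 = 10)
q(N) = 10
67*(4*(-5 - 5)) + q(6) = 67*(4*(-5 - 5)) + 10 = 67*(4*(-10)) + 10 = 67*(-40) + 10 = -2680 + 10 = -2670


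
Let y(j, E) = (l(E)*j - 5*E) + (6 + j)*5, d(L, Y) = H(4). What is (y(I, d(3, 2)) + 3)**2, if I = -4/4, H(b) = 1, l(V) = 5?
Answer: 324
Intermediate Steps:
d(L, Y) = 1
I = -1 (I = -4*1/4 = -1)
y(j, E) = 30 - 5*E + 10*j (y(j, E) = (5*j - 5*E) + (6 + j)*5 = (-5*E + 5*j) + (30 + 5*j) = 30 - 5*E + 10*j)
(y(I, d(3, 2)) + 3)**2 = ((30 - 5*1 + 10*(-1)) + 3)**2 = ((30 - 5 - 10) + 3)**2 = (15 + 3)**2 = 18**2 = 324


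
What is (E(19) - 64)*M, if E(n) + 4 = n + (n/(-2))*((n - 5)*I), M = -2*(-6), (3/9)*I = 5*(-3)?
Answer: 71232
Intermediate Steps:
I = -45 (I = 3*(5*(-3)) = 3*(-15) = -45)
M = 12
E(n) = -4 + n - n*(225 - 45*n)/2 (E(n) = -4 + (n + (n/(-2))*((n - 5)*(-45))) = -4 + (n + (n*(-1/2))*((-5 + n)*(-45))) = -4 + (n + (-n/2)*(225 - 45*n)) = -4 + (n - n*(225 - 45*n)/2) = -4 + n - n*(225 - 45*n)/2)
(E(19) - 64)*M = ((-4 - 223/2*19 + (45/2)*19**2) - 64)*12 = ((-4 - 4237/2 + (45/2)*361) - 64)*12 = ((-4 - 4237/2 + 16245/2) - 64)*12 = (6000 - 64)*12 = 5936*12 = 71232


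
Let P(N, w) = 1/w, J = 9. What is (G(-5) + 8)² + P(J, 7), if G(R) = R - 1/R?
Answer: 1817/175 ≈ 10.383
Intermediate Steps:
(G(-5) + 8)² + P(J, 7) = ((-5 - 1/(-5)) + 8)² + 1/7 = ((-5 - 1*(-⅕)) + 8)² + ⅐ = ((-5 + ⅕) + 8)² + ⅐ = (-24/5 + 8)² + ⅐ = (16/5)² + ⅐ = 256/25 + ⅐ = 1817/175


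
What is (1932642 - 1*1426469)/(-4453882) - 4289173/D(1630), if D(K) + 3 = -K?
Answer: 19102643839077/7273189306 ≈ 2626.4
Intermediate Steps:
D(K) = -3 - K
(1932642 - 1*1426469)/(-4453882) - 4289173/D(1630) = (1932642 - 1*1426469)/(-4453882) - 4289173/(-3 - 1*1630) = (1932642 - 1426469)*(-1/4453882) - 4289173/(-3 - 1630) = 506173*(-1/4453882) - 4289173/(-1633) = -506173/4453882 - 4289173*(-1/1633) = -506173/4453882 + 4289173/1633 = 19102643839077/7273189306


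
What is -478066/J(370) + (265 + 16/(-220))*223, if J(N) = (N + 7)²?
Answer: 461798156327/7817095 ≈ 59075.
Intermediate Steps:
J(N) = (7 + N)²
-478066/J(370) + (265 + 16/(-220))*223 = -478066/(7 + 370)² + (265 + 16/(-220))*223 = -478066/(377²) + (265 + 16*(-1/220))*223 = -478066/142129 + (265 - 4/55)*223 = -478066*1/142129 + (14571/55)*223 = -478066/142129 + 3249333/55 = 461798156327/7817095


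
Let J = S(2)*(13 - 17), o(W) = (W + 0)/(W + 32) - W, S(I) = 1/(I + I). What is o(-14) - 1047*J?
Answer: 9542/9 ≈ 1060.2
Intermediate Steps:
S(I) = 1/(2*I)
o(W) = -W + W/(32 + W) (o(W) = W/(32 + W) - W = -W + W/(32 + W))
J = -1 (J = ((½)/2)*(13 - 17) = ((½)*(½))*(-4) = (¼)*(-4) = -1)
o(-14) - 1047*J = -1*(-14)*(31 - 14)/(32 - 14) - 1047*(-1) = -1*(-14)*17/18 + 1047 = -1*(-14)*1/18*17 + 1047 = 119/9 + 1047 = 9542/9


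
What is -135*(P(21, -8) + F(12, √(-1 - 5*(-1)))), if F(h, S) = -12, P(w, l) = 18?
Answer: -810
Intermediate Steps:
-135*(P(21, -8) + F(12, √(-1 - 5*(-1)))) = -135*(18 - 12) = -135*6 = -810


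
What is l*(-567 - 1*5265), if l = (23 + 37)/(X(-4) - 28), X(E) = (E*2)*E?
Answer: -87480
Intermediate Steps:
X(E) = 2*E**2 (X(E) = (2*E)*E = 2*E**2)
l = 15 (l = (23 + 37)/(2*(-4)**2 - 28) = 60/(2*16 - 28) = 60/(32 - 28) = 60/4 = 60*(1/4) = 15)
l*(-567 - 1*5265) = 15*(-567 - 1*5265) = 15*(-567 - 5265) = 15*(-5832) = -87480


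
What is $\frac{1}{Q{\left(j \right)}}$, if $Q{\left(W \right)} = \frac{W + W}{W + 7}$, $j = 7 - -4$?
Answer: $\frac{9}{11} \approx 0.81818$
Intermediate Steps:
$j = 11$ ($j = 7 + 4 = 11$)
$Q{\left(W \right)} = \frac{2 W}{7 + W}$
$\frac{1}{Q{\left(j \right)}} = \frac{1}{2 \cdot 11 \frac{1}{7 + 11}} = \frac{1}{2 \cdot 11 \cdot \frac{1}{18}} = \frac{1}{\frac{11}{9}} = \frac{9}{11}$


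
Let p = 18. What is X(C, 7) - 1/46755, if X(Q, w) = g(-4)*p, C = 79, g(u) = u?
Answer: -3366361/46755 ≈ -72.000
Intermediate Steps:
X(Q, w) = -72 (X(Q, w) = -4*18 = -72)
X(C, 7) - 1/46755 = -72 - 1/46755 = -3366361/46755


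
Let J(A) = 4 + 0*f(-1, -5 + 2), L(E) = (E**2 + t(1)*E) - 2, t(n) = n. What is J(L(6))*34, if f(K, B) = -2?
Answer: 136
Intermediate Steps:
L(E) = -2 + E + E**2 (L(E) = (E**2 + 1*E) - 2 = (E**2 + E) - 2 = (E + E**2) - 2 = -2 + E + E**2)
J(A) = 4 (J(A) = 4 + 0*(-2) = 4 + 0 = 4)
J(L(6))*34 = 4*34 = 136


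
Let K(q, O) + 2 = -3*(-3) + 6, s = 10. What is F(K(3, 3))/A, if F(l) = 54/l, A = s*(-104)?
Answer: -27/6760 ≈ -0.0039941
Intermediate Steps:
A = -1040 (A = 10*(-104) = -1040)
K(q, O) = 13 (K(q, O) = -2 + (-3*(-3) + 6) = -2 + (9 + 6) = -2 + 15 = 13)
F(K(3, 3))/A = (54/13)/(-1040) = (54*(1/13))*(-1/1040) = (54/13)*(-1/1040) = -27/6760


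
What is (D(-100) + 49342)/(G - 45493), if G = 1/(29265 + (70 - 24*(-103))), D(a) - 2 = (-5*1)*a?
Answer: -792694054/723497925 ≈ -1.0956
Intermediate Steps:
D(a) = 2 - 5*a (D(a) = 2 + (-5*1)*a = 2 - 5*a)
G = 1/31807 (G = 1/(29265 + (70 + 2472)) = 1/(29265 + 2542) = 1/31807 ≈ 3.1440e-5)
(D(-100) + 49342)/(G - 45493) = ((2 - 5*(-100)) + 49342)/(1/31807 - 45493) = ((2 + 500) + 49342)/(-1446995850/31807) = (502 + 49342)*(-31807/1446995850) = 49844*(-31807/1446995850) = -792694054/723497925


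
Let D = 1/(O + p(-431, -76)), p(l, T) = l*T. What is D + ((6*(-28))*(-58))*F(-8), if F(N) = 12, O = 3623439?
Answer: 427511568961/3656195 ≈ 1.1693e+5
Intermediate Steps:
p(l, T) = T*l
D = 1/3656195 (D = 1/(3623439 - 76*(-431)) = 1/(3623439 + 32756) = 1/3656195 ≈ 2.7351e-7)
D + ((6*(-28))*(-58))*F(-8) = 1/3656195 + ((6*(-28))*(-58))*12 = 1/3656195 - 168*(-58)*12 = 1/3656195 + 9744*12 = 1/3656195 + 116928 = 427511568961/3656195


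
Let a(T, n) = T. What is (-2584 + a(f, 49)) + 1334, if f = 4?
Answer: -1246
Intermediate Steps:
(-2584 + a(f, 49)) + 1334 = (-2584 + 4) + 1334 = -2580 + 1334 = -1246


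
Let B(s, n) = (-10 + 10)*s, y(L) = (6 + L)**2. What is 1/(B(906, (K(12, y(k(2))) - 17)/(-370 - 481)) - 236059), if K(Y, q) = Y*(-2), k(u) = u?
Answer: -1/236059 ≈ -4.2362e-6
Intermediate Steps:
K(Y, q) = -2*Y
B(s, n) = 0 (B(s, n) = 0*s = 0)
1/(B(906, (K(12, y(k(2))) - 17)/(-370 - 481)) - 236059) = 1/(0 - 236059) = 1/(-236059) = -1/236059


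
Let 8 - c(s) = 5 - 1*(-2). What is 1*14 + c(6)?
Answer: 15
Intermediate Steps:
c(s) = 1 (c(s) = 8 - (5 - 1*(-2)) = 8 - (5 + 2) = 8 - 1*7 = 8 - 7 = 1)
1*14 + c(6) = 1*14 + 1 = 14 + 1 = 15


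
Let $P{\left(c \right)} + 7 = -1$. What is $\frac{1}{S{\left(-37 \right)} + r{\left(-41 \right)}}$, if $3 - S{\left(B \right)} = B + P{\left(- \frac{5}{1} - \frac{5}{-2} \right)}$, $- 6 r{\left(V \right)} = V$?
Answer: $\frac{6}{329} \approx 0.018237$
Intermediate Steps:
$P{\left(c \right)} = -8$ ($P{\left(c \right)} = -7 - 1 = -8$)
$r{\left(V \right)} = - \frac{V}{6}$
$S{\left(B \right)} = 11 - B$ ($S{\left(B \right)} = 3 - \left(B - 8\right) = 3 - \left(-8 + B\right) = 11 - B$)
$\frac{1}{S{\left(-37 \right)} + r{\left(-41 \right)}} = \frac{1}{\left(11 - -37\right) - - \frac{41}{6}} = \frac{1}{\left(11 + 37\right) + \frac{41}{6}} = \frac{1}{48 + \frac{41}{6}} = \frac{1}{\frac{329}{6}} = \frac{6}{329}$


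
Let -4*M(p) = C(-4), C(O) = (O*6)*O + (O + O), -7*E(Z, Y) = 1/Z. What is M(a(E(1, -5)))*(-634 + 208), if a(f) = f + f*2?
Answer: 9372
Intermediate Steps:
E(Z, Y) = -1/(7*Z)
a(f) = 3*f (a(f) = f + 2*f = 3*f)
C(O) = 2*O + 6*O² (C(O) = (6*O)*O + 2*O = 6*O² + 2*O = 2*O + 6*O²)
M(p) = -22 (M(p) = -(-4)*(1 + 3*(-4))/2 = -(-4)*(1 - 12)/2 = -(-4)*(-11)/2 = -¼*88 = -22)
M(a(E(1, -5)))*(-634 + 208) = -22*(-634 + 208) = -22*(-426) = 9372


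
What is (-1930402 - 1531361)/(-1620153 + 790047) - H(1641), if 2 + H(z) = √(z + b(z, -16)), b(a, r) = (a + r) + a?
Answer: 1707325/276702 - √4907 ≈ -63.880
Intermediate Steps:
b(a, r) = r + 2*a
H(z) = -2 + √(-16 + 3*z) (H(z) = -2 + √(z + (-16 + 2*z)) = -2 + √(-16 + 3*z))
(-1930402 - 1531361)/(-1620153 + 790047) - H(1641) = (-1930402 - 1531361)/(-1620153 + 790047) - (-2 + √(-16 + 3*1641)) = -3461763/(-830106) - (-2 + √(-16 + 4923)) = -3461763*(-1/830106) - (-2 + √4907) = 1153921/276702 + (2 - √4907) = 1707325/276702 - √4907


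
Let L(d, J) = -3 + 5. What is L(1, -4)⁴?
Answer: 16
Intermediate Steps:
L(d, J) = 2
L(1, -4)⁴ = 2⁴ = 16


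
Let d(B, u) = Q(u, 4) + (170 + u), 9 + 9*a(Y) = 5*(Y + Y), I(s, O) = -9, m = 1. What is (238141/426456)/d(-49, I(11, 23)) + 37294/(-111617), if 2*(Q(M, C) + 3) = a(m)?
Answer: -2487174495563/7523403247580 ≈ -0.33059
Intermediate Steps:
a(Y) = -1 + 10*Y/9 (a(Y) = -1 + (5*(Y + Y))/9 = -1 + (5*(2*Y))/9 = -1 + (10*Y)/9 = -1 + 10*Y/9)
Q(M, C) = -53/18 (Q(M, C) = -3 + (-1 + (10/9)*1)/2 = -3 + (-1 + 10/9)/2 = -3 + (½)*(⅑) = -3 + 1/18 = -53/18)
d(B, u) = 3007/18 + u (d(B, u) = -53/18 + (170 + u) = 3007/18 + u)
(238141/426456)/d(-49, I(11, 23)) + 37294/(-111617) = (238141/426456)/(3007/18 - 9) + 37294/(-111617) = (238141*(1/426456))/(2845/18) + 37294*(-1/111617) = (238141/426456)*(18/2845) - 37294/111617 = 238141/67403740 - 37294/111617 = -2487174495563/7523403247580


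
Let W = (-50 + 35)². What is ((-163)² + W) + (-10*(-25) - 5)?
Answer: 27039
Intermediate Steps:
W = 225 (W = (-15)² = 225)
((-163)² + W) + (-10*(-25) - 5) = ((-163)² + 225) + (-10*(-25) - 5) = (26569 + 225) + (250 - 5) = 26794 + 245 = 27039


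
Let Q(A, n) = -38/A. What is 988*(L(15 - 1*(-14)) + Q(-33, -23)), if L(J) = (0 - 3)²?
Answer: 330980/33 ≈ 10030.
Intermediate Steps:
L(J) = 9 (L(J) = (-3)² = 9)
988*(L(15 - 1*(-14)) + Q(-33, -23)) = 988*(9 - 38/(-33)) = 988*(9 - 38*(-1/33)) = 988*(9 + 38/33) = 988*(335/33) = 330980/33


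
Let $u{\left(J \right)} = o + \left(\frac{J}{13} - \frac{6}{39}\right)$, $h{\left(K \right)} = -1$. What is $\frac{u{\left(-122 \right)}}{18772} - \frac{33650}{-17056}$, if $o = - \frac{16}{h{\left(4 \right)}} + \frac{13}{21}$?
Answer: $\frac{1658471237}{840459984} \approx 1.9733$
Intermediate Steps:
$o = \frac{349}{21}$ ($o = - \frac{16}{-1} + \frac{13}{21} = \left(-16\right) \left(-1\right) + 13 \cdot \frac{1}{21} = 16 + \frac{13}{21} = \frac{349}{21} \approx 16.619$)
$u{\left(J \right)} = \frac{4495}{273} + \frac{J}{13}$ ($u{\left(J \right)} = \frac{349}{21} + \left(\frac{J}{13} - \frac{6}{39}\right) = \frac{349}{21} + \left(J \frac{1}{13} - \frac{2}{13}\right) = \frac{349}{21} + \left(\frac{J}{13} - \frac{2}{13}\right) = \frac{349}{21} + \left(- \frac{2}{13} + \frac{J}{13}\right) = \frac{4495}{273} + \frac{J}{13}$)
$\frac{u{\left(-122 \right)}}{18772} - \frac{33650}{-17056} = \frac{\frac{4495}{273} + \frac{1}{13} \left(-122\right)}{18772} - \frac{33650}{-17056} = \left(\frac{4495}{273} - \frac{122}{13}\right) \frac{1}{18772} - - \frac{16825}{8528} = \frac{1933}{273} \cdot \frac{1}{18772} + \frac{16825}{8528} = \frac{1933}{5124756} + \frac{16825}{8528} = \frac{1658471237}{840459984}$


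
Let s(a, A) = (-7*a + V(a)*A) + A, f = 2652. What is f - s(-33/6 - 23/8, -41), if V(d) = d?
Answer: 2291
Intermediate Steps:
s(a, A) = A - 7*a + A*a (s(a, A) = (-7*a + a*A) + A = (-7*a + A*a) + A = A - 7*a + A*a)
f - s(-33/6 - 23/8, -41) = 2652 - (-41 - 7*(-33/6 - 23/8) - 41*(-33/6 - 23/8)) = 2652 - (-41 - 7*(-33*1/6 - 23*1/8) - 41*(-33*1/6 - 23*1/8)) = 2652 - (-41 - 7*(-11/2 - 23/8) - 41*(-11/2 - 23/8)) = 2652 - (-41 - 7*(-67/8) - 41*(-67/8)) = 2652 - (-41 + 469/8 + 2747/8) = 2652 - 1*361 = 2652 - 361 = 2291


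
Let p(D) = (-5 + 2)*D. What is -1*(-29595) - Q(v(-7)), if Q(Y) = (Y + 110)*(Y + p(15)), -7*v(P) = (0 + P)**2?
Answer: 34951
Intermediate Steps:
v(P) = -P**2/7 (v(P) = -(0 + P)**2/7 = -P**2/7)
p(D) = -3*D
Q(Y) = (-45 + Y)*(110 + Y) (Q(Y) = (Y + 110)*(Y - 3*15) = (110 + Y)*(Y - 45) = (110 + Y)*(-45 + Y) = (-45 + Y)*(110 + Y))
-1*(-29595) - Q(v(-7)) = -1*(-29595) - (-4950 + (-1/7*(-7)**2)**2 + 65*(-1/7*(-7)**2)) = 29595 - (-4950 + (-1/7*49)**2 + 65*(-1/7*49)) = 29595 - (-4950 + (-7)**2 + 65*(-7)) = 29595 - (-4950 + 49 - 455) = 29595 - 1*(-5356) = 29595 + 5356 = 34951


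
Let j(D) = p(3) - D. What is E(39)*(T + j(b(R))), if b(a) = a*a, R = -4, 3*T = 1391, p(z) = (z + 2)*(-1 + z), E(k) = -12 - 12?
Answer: -10984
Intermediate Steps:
E(k) = -24
p(z) = (-1 + z)*(2 + z) (p(z) = (2 + z)*(-1 + z) = (-1 + z)*(2 + z))
T = 1391/3 (T = (⅓)*1391 = 1391/3 ≈ 463.67)
b(a) = a²
j(D) = 10 - D (j(D) = (-2 + 3 + 3²) - D = (-2 + 3 + 9) - D = 10 - D)
E(39)*(T + j(b(R))) = -24*(1391/3 + (10 - 1*(-4)²)) = -24*(1391/3 + (10 - 1*16)) = -24*(1391/3 + (10 - 16)) = -24*(1391/3 - 6) = -24*1373/3 = -10984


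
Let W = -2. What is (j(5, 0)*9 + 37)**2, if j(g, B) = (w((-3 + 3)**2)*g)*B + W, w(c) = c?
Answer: 361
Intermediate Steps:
j(g, B) = -2 (j(g, B) = ((-3 + 3)**2*g)*B - 2 = (0**2*g)*B - 2 = (0*g)*B - 2 = 0*B - 2 = 0 - 2 = -2)
(j(5, 0)*9 + 37)**2 = (-2*9 + 37)**2 = (-18 + 37)**2 = 19**2 = 361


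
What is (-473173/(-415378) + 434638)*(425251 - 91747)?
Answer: 30105328763267424/207689 ≈ 1.4495e+11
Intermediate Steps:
(-473173/(-415378) + 434638)*(425251 - 91747) = (-473173*(-1/415378) + 434638)*333504 = (473173/415378 + 434638)*333504 = (180539536337/415378)*333504 = 30105328763267424/207689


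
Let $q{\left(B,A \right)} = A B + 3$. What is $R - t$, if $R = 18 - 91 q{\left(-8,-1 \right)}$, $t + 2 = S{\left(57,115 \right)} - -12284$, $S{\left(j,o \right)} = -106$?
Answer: $-13159$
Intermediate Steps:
$q{\left(B,A \right)} = 3 + A B$
$t = 12176$ ($t = -2 - -12178 = -2 + \left(-106 + 12284\right) = -2 + 12178 = 12176$)
$R = -983$ ($R = 18 - 91 \left(3 - -8\right) = 18 - 91 \left(3 + 8\right) = 18 - 1001 = -983$)
$R - t = -983 - 12176 = -13159$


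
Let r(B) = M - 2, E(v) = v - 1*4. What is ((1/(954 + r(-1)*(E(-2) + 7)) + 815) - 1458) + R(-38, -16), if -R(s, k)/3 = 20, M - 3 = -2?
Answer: -669958/953 ≈ -703.00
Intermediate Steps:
M = 1 (M = 3 - 2 = 1)
R(s, k) = -60 (R(s, k) = -3*20 = -60)
E(v) = -4 + v (E(v) = v - 4 = -4 + v)
r(B) = -1 (r(B) = 1 - 2 = -1)
((1/(954 + r(-1)*(E(-2) + 7)) + 815) - 1458) + R(-38, -16) = ((1/(954 - ((-4 - 2) + 7)) + 815) - 1458) - 60 = ((1/(954 - (-6 + 7)) + 815) - 1458) - 60 = ((1/(954 - 1*1) + 815) - 1458) - 60 = ((1/(954 - 1) + 815) - 1458) - 60 = ((1/953 + 815) - 1458) - 60 = (776696/953 - 1458) - 60 = -612778/953 - 60 = -669958/953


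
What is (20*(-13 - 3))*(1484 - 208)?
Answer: -408320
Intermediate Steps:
(20*(-13 - 3))*(1484 - 208) = (20*(-16))*1276 = -320*1276 = -408320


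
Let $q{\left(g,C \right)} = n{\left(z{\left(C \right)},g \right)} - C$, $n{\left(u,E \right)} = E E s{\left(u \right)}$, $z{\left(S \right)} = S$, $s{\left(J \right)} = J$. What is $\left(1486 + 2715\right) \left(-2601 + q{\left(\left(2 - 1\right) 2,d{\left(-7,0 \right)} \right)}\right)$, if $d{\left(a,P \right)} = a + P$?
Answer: $-11015022$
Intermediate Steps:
$n{\left(u,E \right)} = u E^{2}$ ($n{\left(u,E \right)} = E E u = E^{2} u = u E^{2}$)
$d{\left(a,P \right)} = P + a$
$q{\left(g,C \right)} = - C + C g^{2}$ ($q{\left(g,C \right)} = C g^{2} - C = - C + C g^{2}$)
$\left(1486 + 2715\right) \left(-2601 + q{\left(\left(2 - 1\right) 2,d{\left(-7,0 \right)} \right)}\right) = \left(1486 + 2715\right) \left(-2601 + \left(0 - 7\right) \left(-1 + \left(\left(2 - 1\right) 2\right)^{2}\right)\right) = 4201 \left(-2601 - 7 \left(-1 + \left(1 \cdot 2\right)^{2}\right)\right) = 4201 \left(-2601 - 7 \left(-1 + 2^{2}\right)\right) = 4201 \left(-2601 - 7 \left(-1 + 4\right)\right) = 4201 \left(-2601 - 21\right) = 4201 \left(-2622\right) = -11015022$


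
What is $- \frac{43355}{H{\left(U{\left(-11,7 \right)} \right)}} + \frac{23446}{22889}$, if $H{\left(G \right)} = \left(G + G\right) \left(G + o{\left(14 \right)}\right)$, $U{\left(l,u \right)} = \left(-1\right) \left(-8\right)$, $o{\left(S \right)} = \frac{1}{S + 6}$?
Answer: $- \frac{215072337}{640892} \approx -335.58$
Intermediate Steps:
$o{\left(S \right)} = \frac{1}{6 + S}$
$U{\left(l,u \right)} = 8$
$H{\left(G \right)} = 2 G \left(\frac{1}{20} + G\right)$ ($H{\left(G \right)} = \left(G + G\right) \left(G + \frac{1}{6 + 14}\right) = 2 G \left(G + \frac{1}{20}\right) = 2 G \left(\frac{1}{20} + G\right)$)
$- \frac{43355}{H{\left(U{\left(-11,7 \right)} \right)}} + \frac{23446}{22889} = - \frac{43355}{\frac{1}{10} \cdot 8 \left(1 + 20 \cdot 8\right)} + \frac{23446}{22889} = - \frac{43355}{\frac{1}{10} \cdot 8 \left(1 + 160\right)} + 23446 \cdot \frac{1}{22889} = - \frac{43355}{\frac{1}{10} \cdot 8 \cdot 161} + \frac{23446}{22889} = - \frac{43355}{\frac{644}{5}} + \frac{23446}{22889} = \left(-43355\right) \frac{5}{644} + \frac{23446}{22889} = - \frac{9425}{28} + \frac{23446}{22889} = - \frac{215072337}{640892}$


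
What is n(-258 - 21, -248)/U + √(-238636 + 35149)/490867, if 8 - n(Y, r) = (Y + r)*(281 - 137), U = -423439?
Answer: -75896/423439 + I*√203487/490867 ≈ -0.17924 + 0.00091898*I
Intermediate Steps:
n(Y, r) = 8 - 144*Y - 144*r (n(Y, r) = 8 - (Y + r)*(281 - 137) = 8 - (Y + r)*144 = 8 - (144*Y + 144*r) = 8 + (-144*Y - 144*r) = 8 - 144*Y - 144*r)
n(-258 - 21, -248)/U + √(-238636 + 35149)/490867 = (8 - 144*(-258 - 21) - 144*(-248))/(-423439) + √(-238636 + 35149)/490867 = (8 - 144*(-279) + 35712)*(-1/423439) + √(-203487)*(1/490867) = (8 + 40176 + 35712)*(-1/423439) + (I*√203487)*(1/490867) = 75896*(-1/423439) + I*√203487/490867 = -75896/423439 + I*√203487/490867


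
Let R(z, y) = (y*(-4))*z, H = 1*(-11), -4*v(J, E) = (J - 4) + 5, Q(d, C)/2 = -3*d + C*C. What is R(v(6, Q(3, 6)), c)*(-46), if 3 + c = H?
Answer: 4508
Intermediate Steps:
Q(d, C) = -6*d + 2*C² (Q(d, C) = 2*(-3*d + C*C) = 2*(-3*d + C²) = 2*(C² - 3*d) = -6*d + 2*C²)
v(J, E) = -¼ - J/4 (v(J, E) = -((J - 4) + 5)/4 = -((-4 + J) + 5)/4 = -(1 + J)/4 = -¼ - J/4)
H = -11
c = -14 (c = -3 - 11 = -14)
R(z, y) = -4*y*z (R(z, y) = (-4*y)*z = -4*y*z)
R(v(6, Q(3, 6)), c)*(-46) = -4*(-14)*(-¼ - ¼*6)*(-46) = -4*(-14)*(-¼ - 3/2)*(-46) = -4*(-14)*(-7/4)*(-46) = -98*(-46) = 4508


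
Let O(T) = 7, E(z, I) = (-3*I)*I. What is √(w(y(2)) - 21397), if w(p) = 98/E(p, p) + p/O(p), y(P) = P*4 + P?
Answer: I*√943559106/210 ≈ 146.27*I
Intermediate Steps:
E(z, I) = -3*I²
y(P) = 5*P (y(P) = 4*P + P = 5*P)
w(p) = -98/(3*p²) + p/7 (w(p) = 98/((-3*p²)) + p/7 = 98*(-1/(3*p²)) + p*(⅐) = -98/(3*p²) + p/7)
√(w(y(2)) - 21397) = √((-98/(3*(5*2)²) + (5*2)/7) - 21397) = √((-98/3/10² + (⅐)*10) - 21397) = √((-98/3*1/100 + 10/7) - 21397) = √((-49/150 + 10/7) - 21397) = √(1157/1050 - 21397) = √(-22465693/1050) = I*√943559106/210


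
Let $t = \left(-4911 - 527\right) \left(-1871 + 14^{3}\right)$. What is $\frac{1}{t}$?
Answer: $- \frac{1}{4747374} \approx -2.1064 \cdot 10^{-7}$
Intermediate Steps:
$t = -4747374$ ($t = - 5438 \left(-1871 + 2744\right) = \left(-5438\right) 873 = -4747374$)
$\frac{1}{t} = \frac{1}{-4747374} = - \frac{1}{4747374}$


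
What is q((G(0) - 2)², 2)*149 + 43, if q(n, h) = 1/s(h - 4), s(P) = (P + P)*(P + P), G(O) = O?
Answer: 837/16 ≈ 52.313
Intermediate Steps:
s(P) = 4*P² (s(P) = (2*P)*(2*P) = 4*P²)
q(n, h) = 1/(4*(-4 + h)²) (q(n, h) = 1/(4*(h - 4)²) = 1/(4*(-4 + h)²))
q((G(0) - 2)², 2)*149 + 43 = (1/(4*(-4 + 2)²))*149 + 43 = ((¼)/(-2)²)*149 + 43 = ((¼)*(¼))*149 + 43 = (1/16)*149 + 43 = 149/16 + 43 = 837/16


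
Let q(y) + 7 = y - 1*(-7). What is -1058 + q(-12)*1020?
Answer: -13298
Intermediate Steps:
q(y) = y (q(y) = -7 + (y - 1*(-7)) = -7 + (y + 7) = -7 + (7 + y) = y)
-1058 + q(-12)*1020 = -1058 - 12*1020 = -1058 - 12240 = -13298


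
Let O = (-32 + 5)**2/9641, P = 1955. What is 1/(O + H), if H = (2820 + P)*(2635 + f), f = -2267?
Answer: 9641/16941165929 ≈ 5.6909e-7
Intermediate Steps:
H = 1757200 (H = (2820 + 1955)*(2635 - 2267) = 4775*368 = 1757200)
O = 729/9641 (O = (-27)**2*(1/9641) = 729*(1/9641) = 729/9641 ≈ 0.075615)
1/(O + H) = 1/(729/9641 + 1757200) = 1/(16941165929/9641) = 9641/16941165929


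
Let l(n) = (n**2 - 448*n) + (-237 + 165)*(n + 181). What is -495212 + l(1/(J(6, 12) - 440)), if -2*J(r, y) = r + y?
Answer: -102462265163/201601 ≈ -5.0824e+5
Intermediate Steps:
J(r, y) = -r/2 - y/2 (J(r, y) = -(r + y)/2 = -r/2 - y/2)
l(n) = -13032 + n**2 - 520*n (l(n) = (n**2 - 448*n) - 72*(181 + n) = (n**2 - 448*n) + (-13032 - 72*n) = -13032 + n**2 - 520*n)
-495212 + l(1/(J(6, 12) - 440)) = -495212 + (-13032 + (1/((-1/2*6 - 1/2*12) - 440))**2 - 520/((-1/2*6 - 1/2*12) - 440)) = -495212 + (-13032 + (1/((-3 - 6) - 440))**2 - 520/((-3 - 6) - 440)) = -495212 + (-13032 + (1/(-9 - 440))**2 - 520/(-9 - 440)) = -495212 + (-13032 + (1/(-449))**2 - 520/(-449)) = -495212 + (-13032 + (-1/449)**2 - 520*(-1/449)) = -495212 + (-13032 + 1/201601 + 520/449) = -495212 - 2627030751/201601 = -102462265163/201601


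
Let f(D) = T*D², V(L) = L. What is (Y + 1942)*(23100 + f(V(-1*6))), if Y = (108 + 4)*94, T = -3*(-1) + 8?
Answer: 292995120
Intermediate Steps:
T = 11 (T = 3 + 8 = 11)
f(D) = 11*D²
Y = 10528 (Y = 112*94 = 10528)
(Y + 1942)*(23100 + f(V(-1*6))) = (10528 + 1942)*(23100 + 11*(-1*6)²) = 12470*(23100 + 11*(-6)²) = 12470*(23100 + 11*36) = 12470*(23100 + 396) = 12470*23496 = 292995120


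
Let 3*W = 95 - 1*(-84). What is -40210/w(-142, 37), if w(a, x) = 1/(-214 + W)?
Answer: 18617230/3 ≈ 6.2057e+6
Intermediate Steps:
W = 179/3 (W = (95 - 1*(-84))/3 = (95 + 84)/3 = (1/3)*179 = 179/3 ≈ 59.667)
w(a, x) = -3/463 (w(a, x) = 1/(-214 + 179/3) = 1/(-463/3) = -3/463)
-40210/w(-142, 37) = -40210/(-3/463) = -40210*(-463/3) = 18617230/3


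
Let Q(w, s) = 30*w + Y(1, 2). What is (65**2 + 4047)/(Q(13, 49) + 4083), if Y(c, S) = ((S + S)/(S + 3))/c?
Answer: 41360/22369 ≈ 1.8490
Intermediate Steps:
Y(c, S) = 2*S/(c*(3 + S)) (Y(c, S) = ((2*S)/(3 + S))/c = (2*S/(3 + S))/c = 2*S/(c*(3 + S)))
Q(w, s) = 4/5 + 30*w (Q(w, s) = 30*w + 2*2/(1*(3 + 2)) = 30*w + 2*2*1/5 = 30*w + 2*2*1*(1/5) = 30*w + 4/5 = 4/5 + 30*w)
(65**2 + 4047)/(Q(13, 49) + 4083) = (65**2 + 4047)/((4/5 + 30*13) + 4083) = (4225 + 4047)/((4/5 + 390) + 4083) = 8272/(1954/5 + 4083) = 8272/(22369/5) = 8272*(5/22369) = 41360/22369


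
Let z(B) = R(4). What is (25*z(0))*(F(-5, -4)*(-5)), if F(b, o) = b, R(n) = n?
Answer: 2500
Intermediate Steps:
z(B) = 4
(25*z(0))*(F(-5, -4)*(-5)) = (25*4)*(-5*(-5)) = 100*25 = 2500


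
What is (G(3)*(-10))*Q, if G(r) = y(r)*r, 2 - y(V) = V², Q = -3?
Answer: -630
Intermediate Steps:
y(V) = 2 - V²
G(r) = r*(2 - r²) (G(r) = (2 - r²)*r = r*(2 - r²))
(G(3)*(-10))*Q = ((3*(2 - 1*3²))*(-10))*(-3) = ((3*(2 - 1*9))*(-10))*(-3) = ((3*(2 - 9))*(-10))*(-3) = ((3*(-7))*(-10))*(-3) = -21*(-10)*(-3) = 210*(-3) = -630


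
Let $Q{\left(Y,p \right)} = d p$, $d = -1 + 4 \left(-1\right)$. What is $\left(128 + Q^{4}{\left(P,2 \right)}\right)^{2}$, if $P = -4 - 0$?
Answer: $102576384$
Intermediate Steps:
$d = -5$ ($d = -1 - 4 = -5$)
$P = -4$ ($P = -4 + 0 = -4$)
$Q{\left(Y,p \right)} = - 5 p$
$\left(128 + Q^{4}{\left(P,2 \right)}\right)^{2} = \left(128 + \left(\left(-5\right) 2\right)^{4}\right)^{2} = \left(128 + \left(-10\right)^{4}\right)^{2} = \left(128 + 10000\right)^{2} = 10128^{2} = 102576384$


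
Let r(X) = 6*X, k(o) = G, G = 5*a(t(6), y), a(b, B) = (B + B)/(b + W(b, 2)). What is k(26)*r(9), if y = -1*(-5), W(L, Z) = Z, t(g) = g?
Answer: 675/2 ≈ 337.50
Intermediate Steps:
y = 5
a(b, B) = 2*B/(2 + b) (a(b, B) = (B + B)/(b + 2) = (2*B)/(2 + b) = 2*B/(2 + b))
G = 25/4 (G = 5*(2*5/(2 + 6)) = 5*(2*5/8) = 5*(2*5*(⅛)) = 5*(5/4) = 25/4 ≈ 6.2500)
k(o) = 25/4
k(26)*r(9) = 25*(6*9)/4 = (25/4)*54 = 675/2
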